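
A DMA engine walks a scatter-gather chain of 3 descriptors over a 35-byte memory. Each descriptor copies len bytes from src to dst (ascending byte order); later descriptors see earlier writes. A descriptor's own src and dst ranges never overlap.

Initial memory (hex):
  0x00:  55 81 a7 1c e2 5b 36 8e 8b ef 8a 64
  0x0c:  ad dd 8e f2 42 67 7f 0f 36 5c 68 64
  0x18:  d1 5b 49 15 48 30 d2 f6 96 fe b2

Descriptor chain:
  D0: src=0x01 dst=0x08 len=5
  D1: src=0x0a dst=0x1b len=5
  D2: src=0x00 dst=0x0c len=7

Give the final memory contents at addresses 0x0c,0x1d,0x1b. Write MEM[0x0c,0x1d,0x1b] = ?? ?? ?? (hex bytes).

MEM[0x0c,0x1d,0x1b] = 55 5b 1c

D0: mem[0x08..0x0c] <- [81 a7 1c e2 5b]
D1: mem[0x1b..0x1f] <- [1c e2 5b dd 8e]
D2: mem[0x0c..0x12] <- [55 81 a7 1c e2 5b 36]
query mem[0x0c]=0x55, mem[0x1d]=0x5b, mem[0x1b]=0x1c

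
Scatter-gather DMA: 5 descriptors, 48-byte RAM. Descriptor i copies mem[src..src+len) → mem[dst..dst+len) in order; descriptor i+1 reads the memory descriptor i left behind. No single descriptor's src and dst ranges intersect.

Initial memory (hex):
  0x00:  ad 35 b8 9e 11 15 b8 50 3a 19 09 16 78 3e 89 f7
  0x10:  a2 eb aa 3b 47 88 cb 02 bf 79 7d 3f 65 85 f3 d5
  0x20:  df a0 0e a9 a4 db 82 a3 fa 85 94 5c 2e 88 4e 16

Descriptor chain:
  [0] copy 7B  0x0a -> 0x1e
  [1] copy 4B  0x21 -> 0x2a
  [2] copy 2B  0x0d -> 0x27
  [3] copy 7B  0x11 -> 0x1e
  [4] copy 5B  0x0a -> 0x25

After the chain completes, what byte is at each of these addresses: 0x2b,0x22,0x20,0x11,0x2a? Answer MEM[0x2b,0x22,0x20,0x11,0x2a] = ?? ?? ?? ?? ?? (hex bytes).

MEM[0x2b,0x22,0x20,0x11,0x2a] = 89 88 3b eb 3e

#0 dst[0x1e+7] := {0x09,0x16,0x78,0x3e,0x89,0xf7,0xa2}
#1 dst[0x2a+4] := {0x3e,0x89,0xf7,0xa2}
#2 dst[0x27+2] := {0x3e,0x89}
#3 dst[0x1e+7] := {0xeb,0xaa,0x3b,0x47,0x88,0xcb,0x02}
#4 dst[0x25+5] := {0x09,0x16,0x78,0x3e,0x89}
query mem[0x2b]=0x89, mem[0x22]=0x88, mem[0x20]=0x3b, mem[0x11]=0xeb, mem[0x2a]=0x3e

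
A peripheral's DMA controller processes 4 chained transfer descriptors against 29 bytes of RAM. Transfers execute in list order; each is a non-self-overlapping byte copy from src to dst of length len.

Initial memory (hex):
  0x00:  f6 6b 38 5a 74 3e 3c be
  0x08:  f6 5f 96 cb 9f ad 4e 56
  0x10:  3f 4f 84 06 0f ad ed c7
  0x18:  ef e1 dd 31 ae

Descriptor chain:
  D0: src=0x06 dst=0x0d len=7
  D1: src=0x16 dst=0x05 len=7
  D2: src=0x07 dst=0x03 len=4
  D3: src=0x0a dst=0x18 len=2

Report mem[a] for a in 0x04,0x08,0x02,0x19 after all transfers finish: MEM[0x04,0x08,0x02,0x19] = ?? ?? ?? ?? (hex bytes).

[0] 0x06->0x0d len=7 : 3c be f6 5f 96 cb 9f
[1] 0x16->0x05 len=7 : ed c7 ef e1 dd 31 ae
[2] 0x07->0x03 len=4 : ef e1 dd 31
[3] 0x0a->0x18 len=2 : 31 ae
query mem[0x04]=0xe1, mem[0x08]=0xe1, mem[0x02]=0x38, mem[0x19]=0xae

MEM[0x04,0x08,0x02,0x19] = e1 e1 38 ae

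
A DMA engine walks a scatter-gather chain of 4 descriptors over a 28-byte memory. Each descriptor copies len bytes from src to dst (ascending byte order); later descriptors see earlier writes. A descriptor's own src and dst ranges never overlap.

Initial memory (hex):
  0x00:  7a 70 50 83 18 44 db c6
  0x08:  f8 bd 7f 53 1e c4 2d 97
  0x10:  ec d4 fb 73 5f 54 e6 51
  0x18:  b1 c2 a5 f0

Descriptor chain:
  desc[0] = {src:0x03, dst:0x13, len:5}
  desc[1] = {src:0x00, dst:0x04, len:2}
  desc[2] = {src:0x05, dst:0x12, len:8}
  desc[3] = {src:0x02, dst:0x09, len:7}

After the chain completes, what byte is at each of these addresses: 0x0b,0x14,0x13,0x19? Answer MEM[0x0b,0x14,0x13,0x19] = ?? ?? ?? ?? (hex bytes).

MEM[0x0b,0x14,0x13,0x19] = 7a c6 db 1e

[0] 0x03->0x13 len=5 : 83 18 44 db c6
[1] 0x00->0x04 len=2 : 7a 70
[2] 0x05->0x12 len=8 : 70 db c6 f8 bd 7f 53 1e
[3] 0x02->0x09 len=7 : 50 83 7a 70 db c6 f8
query mem[0x0b]=0x7a, mem[0x14]=0xc6, mem[0x13]=0xdb, mem[0x19]=0x1e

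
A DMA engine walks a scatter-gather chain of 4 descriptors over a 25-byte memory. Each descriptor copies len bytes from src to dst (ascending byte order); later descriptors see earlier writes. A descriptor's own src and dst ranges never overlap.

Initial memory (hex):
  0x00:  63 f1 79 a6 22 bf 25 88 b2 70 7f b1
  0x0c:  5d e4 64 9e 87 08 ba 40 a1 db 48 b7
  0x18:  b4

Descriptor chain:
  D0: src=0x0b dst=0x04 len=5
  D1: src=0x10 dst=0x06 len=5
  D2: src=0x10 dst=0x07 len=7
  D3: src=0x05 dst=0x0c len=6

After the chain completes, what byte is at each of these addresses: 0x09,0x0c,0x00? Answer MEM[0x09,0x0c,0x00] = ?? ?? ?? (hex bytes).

MEM[0x09,0x0c,0x00] = ba 5d 63

#0 dst[0x04+5] := {0xb1,0x5d,0xe4,0x64,0x9e}
#1 dst[0x06+5] := {0x87,0x08,0xba,0x40,0xa1}
#2 dst[0x07+7] := {0x87,0x08,0xba,0x40,0xa1,0xdb,0x48}
#3 dst[0x0c+6] := {0x5d,0x87,0x87,0x08,0xba,0x40}
query mem[0x09]=0xba, mem[0x0c]=0x5d, mem[0x00]=0x63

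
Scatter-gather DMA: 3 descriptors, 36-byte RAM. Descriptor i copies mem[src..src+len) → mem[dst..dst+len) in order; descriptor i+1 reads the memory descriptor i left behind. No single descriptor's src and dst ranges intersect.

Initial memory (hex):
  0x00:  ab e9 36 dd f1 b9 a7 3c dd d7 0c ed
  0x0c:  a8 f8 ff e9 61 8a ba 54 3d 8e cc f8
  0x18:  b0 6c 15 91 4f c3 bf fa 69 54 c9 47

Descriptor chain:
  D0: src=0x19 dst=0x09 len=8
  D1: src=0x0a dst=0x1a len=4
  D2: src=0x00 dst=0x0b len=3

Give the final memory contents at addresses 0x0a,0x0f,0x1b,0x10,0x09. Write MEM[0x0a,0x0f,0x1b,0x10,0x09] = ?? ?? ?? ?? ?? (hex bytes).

[0] 0x19->0x09 len=8 : 6c 15 91 4f c3 bf fa 69
[1] 0x0a->0x1a len=4 : 15 91 4f c3
[2] 0x00->0x0b len=3 : ab e9 36
query mem[0x0a]=0x15, mem[0x0f]=0xfa, mem[0x1b]=0x91, mem[0x10]=0x69, mem[0x09]=0x6c

MEM[0x0a,0x0f,0x1b,0x10,0x09] = 15 fa 91 69 6c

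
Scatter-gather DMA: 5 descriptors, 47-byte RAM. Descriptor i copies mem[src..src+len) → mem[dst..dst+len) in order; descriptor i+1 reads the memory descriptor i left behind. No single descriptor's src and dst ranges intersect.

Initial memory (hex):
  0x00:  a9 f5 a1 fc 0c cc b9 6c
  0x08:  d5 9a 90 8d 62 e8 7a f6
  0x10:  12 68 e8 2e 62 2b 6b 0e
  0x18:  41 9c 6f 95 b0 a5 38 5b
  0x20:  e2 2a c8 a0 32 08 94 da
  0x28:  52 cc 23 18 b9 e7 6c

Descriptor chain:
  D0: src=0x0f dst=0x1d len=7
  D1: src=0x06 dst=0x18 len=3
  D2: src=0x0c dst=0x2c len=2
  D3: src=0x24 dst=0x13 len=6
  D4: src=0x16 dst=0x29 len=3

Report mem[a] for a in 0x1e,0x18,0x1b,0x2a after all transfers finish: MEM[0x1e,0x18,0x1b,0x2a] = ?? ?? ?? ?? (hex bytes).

MEM[0x1e,0x18,0x1b,0x2a] = 12 cc 95 52

#0 dst[0x1d+7] := {0xf6,0x12,0x68,0xe8,0x2e,0x62,0x2b}
#1 dst[0x18+3] := {0xb9,0x6c,0xd5}
#2 dst[0x2c+2] := {0x62,0xe8}
#3 dst[0x13+6] := {0x32,0x08,0x94,0xda,0x52,0xcc}
#4 dst[0x29+3] := {0xda,0x52,0xcc}
query mem[0x1e]=0x12, mem[0x18]=0xcc, mem[0x1b]=0x95, mem[0x2a]=0x52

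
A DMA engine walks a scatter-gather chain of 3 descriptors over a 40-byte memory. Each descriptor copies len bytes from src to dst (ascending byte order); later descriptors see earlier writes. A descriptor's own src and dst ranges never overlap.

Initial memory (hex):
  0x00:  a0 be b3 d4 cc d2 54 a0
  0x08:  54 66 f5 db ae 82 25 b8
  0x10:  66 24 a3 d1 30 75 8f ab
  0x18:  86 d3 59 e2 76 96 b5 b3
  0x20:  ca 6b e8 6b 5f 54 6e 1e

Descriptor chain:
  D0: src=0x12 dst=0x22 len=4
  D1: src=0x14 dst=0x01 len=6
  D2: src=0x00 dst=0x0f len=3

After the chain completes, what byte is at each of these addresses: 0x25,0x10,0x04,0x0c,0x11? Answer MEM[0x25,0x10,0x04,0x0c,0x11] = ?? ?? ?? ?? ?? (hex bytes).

MEM[0x25,0x10,0x04,0x0c,0x11] = 75 30 ab ae 75

#0 dst[0x22+4] := {0xa3,0xd1,0x30,0x75}
#1 dst[0x01+6] := {0x30,0x75,0x8f,0xab,0x86,0xd3}
#2 dst[0x0f+3] := {0xa0,0x30,0x75}
query mem[0x25]=0x75, mem[0x10]=0x30, mem[0x04]=0xab, mem[0x0c]=0xae, mem[0x11]=0x75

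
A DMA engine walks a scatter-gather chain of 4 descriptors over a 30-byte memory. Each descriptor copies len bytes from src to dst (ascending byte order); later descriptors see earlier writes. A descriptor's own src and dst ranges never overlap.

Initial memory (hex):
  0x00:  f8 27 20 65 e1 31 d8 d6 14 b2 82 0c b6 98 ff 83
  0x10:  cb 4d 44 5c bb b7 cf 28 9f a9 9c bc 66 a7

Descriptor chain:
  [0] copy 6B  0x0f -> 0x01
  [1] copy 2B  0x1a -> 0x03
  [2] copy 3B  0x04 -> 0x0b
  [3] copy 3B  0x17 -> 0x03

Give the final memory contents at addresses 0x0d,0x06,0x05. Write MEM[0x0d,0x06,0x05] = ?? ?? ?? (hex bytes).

  after D0: wrote 6B at 0x01 = 83cb4d445cbb
  after D1: wrote 2B at 0x03 = 9cbc
  after D2: wrote 3B at 0x0b = bc5cbb
  after D3: wrote 3B at 0x03 = 289fa9
query mem[0x0d]=0xbb, mem[0x06]=0xbb, mem[0x05]=0xa9

MEM[0x0d,0x06,0x05] = bb bb a9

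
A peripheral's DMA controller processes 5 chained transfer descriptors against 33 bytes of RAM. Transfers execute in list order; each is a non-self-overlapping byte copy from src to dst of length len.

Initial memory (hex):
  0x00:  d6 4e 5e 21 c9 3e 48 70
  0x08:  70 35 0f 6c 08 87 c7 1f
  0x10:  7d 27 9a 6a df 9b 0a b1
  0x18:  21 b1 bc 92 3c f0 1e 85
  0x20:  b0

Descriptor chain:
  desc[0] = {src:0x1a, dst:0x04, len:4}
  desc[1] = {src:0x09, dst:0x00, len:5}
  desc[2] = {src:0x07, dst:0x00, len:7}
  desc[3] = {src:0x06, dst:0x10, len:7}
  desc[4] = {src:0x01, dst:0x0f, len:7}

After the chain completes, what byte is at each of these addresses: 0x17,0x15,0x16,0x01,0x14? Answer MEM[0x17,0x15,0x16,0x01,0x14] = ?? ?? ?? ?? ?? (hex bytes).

D0: mem[0x04..0x07] <- [bc 92 3c f0]
D1: mem[0x00..0x04] <- [35 0f 6c 08 87]
D2: mem[0x00..0x06] <- [f0 70 35 0f 6c 08 87]
D3: mem[0x10..0x16] <- [87 f0 70 35 0f 6c 08]
D4: mem[0x0f..0x15] <- [70 35 0f 6c 08 87 f0]
query mem[0x17]=0xb1, mem[0x15]=0xf0, mem[0x16]=0x08, mem[0x01]=0x70, mem[0x14]=0x87

MEM[0x17,0x15,0x16,0x01,0x14] = b1 f0 08 70 87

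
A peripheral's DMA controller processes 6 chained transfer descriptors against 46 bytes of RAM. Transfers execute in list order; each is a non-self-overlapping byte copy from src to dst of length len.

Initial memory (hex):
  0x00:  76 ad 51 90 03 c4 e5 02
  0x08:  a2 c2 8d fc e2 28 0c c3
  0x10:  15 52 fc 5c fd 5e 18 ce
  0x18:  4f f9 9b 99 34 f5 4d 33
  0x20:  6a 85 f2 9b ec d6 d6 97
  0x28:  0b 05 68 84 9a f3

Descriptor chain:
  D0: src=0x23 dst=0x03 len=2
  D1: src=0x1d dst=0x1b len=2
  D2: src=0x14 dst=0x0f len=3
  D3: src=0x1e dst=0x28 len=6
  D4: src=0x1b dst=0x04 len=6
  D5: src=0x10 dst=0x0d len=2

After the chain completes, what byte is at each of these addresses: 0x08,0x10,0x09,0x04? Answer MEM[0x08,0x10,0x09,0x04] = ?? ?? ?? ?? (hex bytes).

#0 dst[0x03+2] := {0x9b,0xec}
#1 dst[0x1b+2] := {0xf5,0x4d}
#2 dst[0x0f+3] := {0xfd,0x5e,0x18}
#3 dst[0x28+6] := {0x4d,0x33,0x6a,0x85,0xf2,0x9b}
#4 dst[0x04+6] := {0xf5,0x4d,0xf5,0x4d,0x33,0x6a}
#5 dst[0x0d+2] := {0x5e,0x18}
query mem[0x08]=0x33, mem[0x10]=0x5e, mem[0x09]=0x6a, mem[0x04]=0xf5

MEM[0x08,0x10,0x09,0x04] = 33 5e 6a f5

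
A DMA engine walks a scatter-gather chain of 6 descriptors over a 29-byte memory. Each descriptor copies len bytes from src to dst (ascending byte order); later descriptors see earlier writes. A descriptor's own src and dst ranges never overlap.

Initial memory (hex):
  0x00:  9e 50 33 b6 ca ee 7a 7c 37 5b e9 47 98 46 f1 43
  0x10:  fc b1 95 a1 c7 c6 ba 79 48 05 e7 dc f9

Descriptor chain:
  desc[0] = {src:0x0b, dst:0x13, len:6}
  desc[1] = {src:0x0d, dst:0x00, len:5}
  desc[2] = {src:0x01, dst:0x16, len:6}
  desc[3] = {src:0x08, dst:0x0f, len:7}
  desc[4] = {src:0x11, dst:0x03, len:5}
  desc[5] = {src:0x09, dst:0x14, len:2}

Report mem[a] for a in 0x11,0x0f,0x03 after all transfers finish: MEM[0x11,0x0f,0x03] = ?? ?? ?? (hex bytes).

D0: mem[0x13..0x18] <- [47 98 46 f1 43 fc]
D1: mem[0x00..0x04] <- [46 f1 43 fc b1]
D2: mem[0x16..0x1b] <- [f1 43 fc b1 ee 7a]
D3: mem[0x0f..0x15] <- [37 5b e9 47 98 46 f1]
D4: mem[0x03..0x07] <- [e9 47 98 46 f1]
D5: mem[0x14..0x15] <- [5b e9]
query mem[0x11]=0xe9, mem[0x0f]=0x37, mem[0x03]=0xe9

MEM[0x11,0x0f,0x03] = e9 37 e9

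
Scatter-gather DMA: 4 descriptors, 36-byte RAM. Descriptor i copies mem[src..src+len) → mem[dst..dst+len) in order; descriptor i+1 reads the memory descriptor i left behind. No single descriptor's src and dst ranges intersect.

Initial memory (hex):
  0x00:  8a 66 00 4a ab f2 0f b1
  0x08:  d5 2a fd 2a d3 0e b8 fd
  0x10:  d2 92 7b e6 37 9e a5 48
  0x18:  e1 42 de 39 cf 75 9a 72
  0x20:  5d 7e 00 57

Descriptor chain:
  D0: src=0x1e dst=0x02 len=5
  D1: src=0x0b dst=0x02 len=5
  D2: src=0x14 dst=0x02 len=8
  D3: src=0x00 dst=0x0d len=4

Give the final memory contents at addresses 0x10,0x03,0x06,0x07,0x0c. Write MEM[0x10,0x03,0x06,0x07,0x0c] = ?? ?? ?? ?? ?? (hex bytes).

#0 dst[0x02+5] := {0x9a,0x72,0x5d,0x7e,0x00}
#1 dst[0x02+5] := {0x2a,0xd3,0x0e,0xb8,0xfd}
#2 dst[0x02+8] := {0x37,0x9e,0xa5,0x48,0xe1,0x42,0xde,0x39}
#3 dst[0x0d+4] := {0x8a,0x66,0x37,0x9e}
query mem[0x10]=0x9e, mem[0x03]=0x9e, mem[0x06]=0xe1, mem[0x07]=0x42, mem[0x0c]=0xd3

MEM[0x10,0x03,0x06,0x07,0x0c] = 9e 9e e1 42 d3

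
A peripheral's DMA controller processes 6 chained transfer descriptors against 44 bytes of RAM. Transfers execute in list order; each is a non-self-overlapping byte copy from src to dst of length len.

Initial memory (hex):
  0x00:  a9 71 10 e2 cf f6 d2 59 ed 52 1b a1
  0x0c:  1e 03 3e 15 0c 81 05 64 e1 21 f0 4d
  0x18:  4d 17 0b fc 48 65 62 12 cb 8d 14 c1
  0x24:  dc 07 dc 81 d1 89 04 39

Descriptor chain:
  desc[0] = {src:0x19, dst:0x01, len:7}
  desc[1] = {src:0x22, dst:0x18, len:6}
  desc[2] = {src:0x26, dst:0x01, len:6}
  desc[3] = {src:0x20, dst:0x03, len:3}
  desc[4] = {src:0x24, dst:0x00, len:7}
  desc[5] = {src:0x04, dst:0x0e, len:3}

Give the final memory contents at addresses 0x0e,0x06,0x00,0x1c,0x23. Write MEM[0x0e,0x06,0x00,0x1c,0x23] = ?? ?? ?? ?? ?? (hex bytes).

MEM[0x0e,0x06,0x00,0x1c,0x23] = d1 04 dc dc c1

#0 dst[0x01+7] := {0x17,0x0b,0xfc,0x48,0x65,0x62,0x12}
#1 dst[0x18+6] := {0x14,0xc1,0xdc,0x07,0xdc,0x81}
#2 dst[0x01+6] := {0xdc,0x81,0xd1,0x89,0x04,0x39}
#3 dst[0x03+3] := {0xcb,0x8d,0x14}
#4 dst[0x00+7] := {0xdc,0x07,0xdc,0x81,0xd1,0x89,0x04}
#5 dst[0x0e+3] := {0xd1,0x89,0x04}
query mem[0x0e]=0xd1, mem[0x06]=0x04, mem[0x00]=0xdc, mem[0x1c]=0xdc, mem[0x23]=0xc1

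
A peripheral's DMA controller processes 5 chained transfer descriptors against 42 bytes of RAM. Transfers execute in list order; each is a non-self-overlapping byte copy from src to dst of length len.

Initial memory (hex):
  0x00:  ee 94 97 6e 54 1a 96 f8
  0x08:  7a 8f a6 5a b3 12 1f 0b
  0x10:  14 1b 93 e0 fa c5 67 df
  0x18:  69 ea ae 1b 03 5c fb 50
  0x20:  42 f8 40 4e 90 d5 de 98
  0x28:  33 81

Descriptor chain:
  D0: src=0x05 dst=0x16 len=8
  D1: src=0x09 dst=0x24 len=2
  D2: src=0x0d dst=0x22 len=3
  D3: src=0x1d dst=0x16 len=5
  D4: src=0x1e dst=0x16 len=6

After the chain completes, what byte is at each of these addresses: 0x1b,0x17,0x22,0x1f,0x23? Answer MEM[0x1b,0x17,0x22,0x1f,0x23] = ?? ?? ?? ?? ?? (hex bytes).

#0 dst[0x16+8] := {0x1a,0x96,0xf8,0x7a,0x8f,0xa6,0x5a,0xb3}
#1 dst[0x24+2] := {0x8f,0xa6}
#2 dst[0x22+3] := {0x12,0x1f,0x0b}
#3 dst[0x16+5] := {0xb3,0xfb,0x50,0x42,0xf8}
#4 dst[0x16+6] := {0xfb,0x50,0x42,0xf8,0x12,0x1f}
query mem[0x1b]=0x1f, mem[0x17]=0x50, mem[0x22]=0x12, mem[0x1f]=0x50, mem[0x23]=0x1f

MEM[0x1b,0x17,0x22,0x1f,0x23] = 1f 50 12 50 1f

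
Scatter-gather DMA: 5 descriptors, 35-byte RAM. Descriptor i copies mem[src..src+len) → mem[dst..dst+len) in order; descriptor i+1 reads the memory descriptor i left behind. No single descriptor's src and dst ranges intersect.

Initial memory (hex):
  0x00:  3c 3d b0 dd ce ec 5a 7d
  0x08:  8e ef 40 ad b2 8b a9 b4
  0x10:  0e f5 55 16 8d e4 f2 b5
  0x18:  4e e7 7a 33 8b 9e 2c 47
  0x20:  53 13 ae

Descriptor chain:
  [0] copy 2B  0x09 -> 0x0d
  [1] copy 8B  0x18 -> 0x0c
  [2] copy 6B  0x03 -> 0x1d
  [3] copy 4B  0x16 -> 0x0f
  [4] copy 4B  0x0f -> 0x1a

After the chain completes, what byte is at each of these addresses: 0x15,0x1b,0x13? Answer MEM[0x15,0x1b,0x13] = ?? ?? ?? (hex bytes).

MEM[0x15,0x1b,0x13] = e4 b5 47

#0 dst[0x0d+2] := {0xef,0x40}
#1 dst[0x0c+8] := {0x4e,0xe7,0x7a,0x33,0x8b,0x9e,0x2c,0x47}
#2 dst[0x1d+6] := {0xdd,0xce,0xec,0x5a,0x7d,0x8e}
#3 dst[0x0f+4] := {0xf2,0xb5,0x4e,0xe7}
#4 dst[0x1a+4] := {0xf2,0xb5,0x4e,0xe7}
query mem[0x15]=0xe4, mem[0x1b]=0xb5, mem[0x13]=0x47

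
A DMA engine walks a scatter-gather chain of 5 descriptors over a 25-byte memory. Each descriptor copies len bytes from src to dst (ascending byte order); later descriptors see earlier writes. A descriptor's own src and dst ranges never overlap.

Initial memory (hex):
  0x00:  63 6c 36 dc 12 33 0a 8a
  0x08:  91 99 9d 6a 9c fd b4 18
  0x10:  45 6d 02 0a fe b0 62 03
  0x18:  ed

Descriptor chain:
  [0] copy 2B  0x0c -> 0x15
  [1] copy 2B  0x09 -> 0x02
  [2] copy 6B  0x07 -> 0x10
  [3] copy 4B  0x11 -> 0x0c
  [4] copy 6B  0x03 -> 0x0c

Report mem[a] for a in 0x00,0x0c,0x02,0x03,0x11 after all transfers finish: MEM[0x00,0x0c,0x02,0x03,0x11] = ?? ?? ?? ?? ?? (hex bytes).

[0] 0x0c->0x15 len=2 : 9c fd
[1] 0x09->0x02 len=2 : 99 9d
[2] 0x07->0x10 len=6 : 8a 91 99 9d 6a 9c
[3] 0x11->0x0c len=4 : 91 99 9d 6a
[4] 0x03->0x0c len=6 : 9d 12 33 0a 8a 91
query mem[0x00]=0x63, mem[0x0c]=0x9d, mem[0x02]=0x99, mem[0x03]=0x9d, mem[0x11]=0x91

MEM[0x00,0x0c,0x02,0x03,0x11] = 63 9d 99 9d 91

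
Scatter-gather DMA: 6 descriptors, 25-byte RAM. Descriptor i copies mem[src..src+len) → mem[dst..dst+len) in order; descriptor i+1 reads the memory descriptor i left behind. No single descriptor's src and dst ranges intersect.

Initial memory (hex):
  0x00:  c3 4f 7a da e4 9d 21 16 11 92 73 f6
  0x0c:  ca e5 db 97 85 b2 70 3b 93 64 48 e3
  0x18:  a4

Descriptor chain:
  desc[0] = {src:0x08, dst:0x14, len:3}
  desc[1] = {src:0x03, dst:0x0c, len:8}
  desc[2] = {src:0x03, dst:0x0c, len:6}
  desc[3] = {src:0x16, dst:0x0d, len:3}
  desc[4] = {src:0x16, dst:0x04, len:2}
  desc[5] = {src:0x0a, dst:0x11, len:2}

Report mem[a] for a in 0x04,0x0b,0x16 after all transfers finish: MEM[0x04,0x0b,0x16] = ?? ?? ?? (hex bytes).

[0] 0x08->0x14 len=3 : 11 92 73
[1] 0x03->0x0c len=8 : da e4 9d 21 16 11 92 73
[2] 0x03->0x0c len=6 : da e4 9d 21 16 11
[3] 0x16->0x0d len=3 : 73 e3 a4
[4] 0x16->0x04 len=2 : 73 e3
[5] 0x0a->0x11 len=2 : 73 f6
query mem[0x04]=0x73, mem[0x0b]=0xf6, mem[0x16]=0x73

MEM[0x04,0x0b,0x16] = 73 f6 73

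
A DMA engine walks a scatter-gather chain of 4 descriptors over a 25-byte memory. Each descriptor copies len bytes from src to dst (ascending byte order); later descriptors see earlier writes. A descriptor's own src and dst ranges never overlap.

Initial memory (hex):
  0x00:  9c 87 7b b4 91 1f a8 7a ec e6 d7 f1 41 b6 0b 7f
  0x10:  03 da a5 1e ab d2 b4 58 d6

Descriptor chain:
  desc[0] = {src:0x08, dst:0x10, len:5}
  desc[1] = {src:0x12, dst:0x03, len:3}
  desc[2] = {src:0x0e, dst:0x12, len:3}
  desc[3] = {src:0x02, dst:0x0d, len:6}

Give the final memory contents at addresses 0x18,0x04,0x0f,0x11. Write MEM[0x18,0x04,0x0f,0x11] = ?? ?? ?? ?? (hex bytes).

#0 dst[0x10+5] := {0xec,0xe6,0xd7,0xf1,0x41}
#1 dst[0x03+3] := {0xd7,0xf1,0x41}
#2 dst[0x12+3] := {0x0b,0x7f,0xec}
#3 dst[0x0d+6] := {0x7b,0xd7,0xf1,0x41,0xa8,0x7a}
query mem[0x18]=0xd6, mem[0x04]=0xf1, mem[0x0f]=0xf1, mem[0x11]=0xa8

MEM[0x18,0x04,0x0f,0x11] = d6 f1 f1 a8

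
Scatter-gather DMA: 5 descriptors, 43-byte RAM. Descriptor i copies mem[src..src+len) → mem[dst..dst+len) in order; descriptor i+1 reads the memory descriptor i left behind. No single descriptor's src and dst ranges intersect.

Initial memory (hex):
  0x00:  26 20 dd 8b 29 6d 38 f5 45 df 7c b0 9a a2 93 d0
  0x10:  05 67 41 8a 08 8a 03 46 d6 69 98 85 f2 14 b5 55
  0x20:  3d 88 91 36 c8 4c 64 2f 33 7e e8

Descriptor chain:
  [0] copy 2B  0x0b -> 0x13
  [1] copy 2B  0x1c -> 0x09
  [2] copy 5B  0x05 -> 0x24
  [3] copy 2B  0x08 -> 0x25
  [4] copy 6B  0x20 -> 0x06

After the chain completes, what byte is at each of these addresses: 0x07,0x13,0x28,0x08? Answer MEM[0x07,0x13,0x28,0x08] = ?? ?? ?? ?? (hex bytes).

  after D0: wrote 2B at 0x13 = b09a
  after D1: wrote 2B at 0x09 = f214
  after D2: wrote 5B at 0x24 = 6d38f545f2
  after D3: wrote 2B at 0x25 = 45f2
  after D4: wrote 6B at 0x06 = 3d8891366d45
query mem[0x07]=0x88, mem[0x13]=0xb0, mem[0x28]=0xf2, mem[0x08]=0x91

MEM[0x07,0x13,0x28,0x08] = 88 b0 f2 91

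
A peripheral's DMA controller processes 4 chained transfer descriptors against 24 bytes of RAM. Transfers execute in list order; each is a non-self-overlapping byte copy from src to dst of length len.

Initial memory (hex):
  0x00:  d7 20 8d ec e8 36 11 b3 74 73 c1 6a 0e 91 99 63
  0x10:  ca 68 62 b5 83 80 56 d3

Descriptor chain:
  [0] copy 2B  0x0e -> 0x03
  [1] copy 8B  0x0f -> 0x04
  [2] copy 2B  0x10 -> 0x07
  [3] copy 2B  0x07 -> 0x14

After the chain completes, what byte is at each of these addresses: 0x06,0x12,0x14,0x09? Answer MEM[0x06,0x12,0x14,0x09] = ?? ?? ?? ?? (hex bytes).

MEM[0x06,0x12,0x14,0x09] = 68 62 ca 83

D0: mem[0x03..0x04] <- [99 63]
D1: mem[0x04..0x0b] <- [63 ca 68 62 b5 83 80 56]
D2: mem[0x07..0x08] <- [ca 68]
D3: mem[0x14..0x15] <- [ca 68]
query mem[0x06]=0x68, mem[0x12]=0x62, mem[0x14]=0xca, mem[0x09]=0x83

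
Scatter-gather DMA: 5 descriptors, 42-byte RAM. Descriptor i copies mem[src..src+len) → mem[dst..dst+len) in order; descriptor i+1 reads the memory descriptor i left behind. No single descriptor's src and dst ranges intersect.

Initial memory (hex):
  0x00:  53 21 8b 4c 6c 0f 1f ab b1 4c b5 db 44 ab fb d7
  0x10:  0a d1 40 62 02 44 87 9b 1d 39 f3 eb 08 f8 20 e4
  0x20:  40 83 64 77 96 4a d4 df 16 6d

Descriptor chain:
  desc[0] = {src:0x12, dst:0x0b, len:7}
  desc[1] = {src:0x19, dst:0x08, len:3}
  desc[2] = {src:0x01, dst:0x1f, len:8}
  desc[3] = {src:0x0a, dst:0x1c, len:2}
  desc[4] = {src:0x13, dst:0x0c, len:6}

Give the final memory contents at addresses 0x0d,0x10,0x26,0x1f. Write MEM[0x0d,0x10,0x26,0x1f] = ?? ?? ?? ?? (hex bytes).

[0] 0x12->0x0b len=7 : 40 62 02 44 87 9b 1d
[1] 0x19->0x08 len=3 : 39 f3 eb
[2] 0x01->0x1f len=8 : 21 8b 4c 6c 0f 1f ab 39
[3] 0x0a->0x1c len=2 : eb 40
[4] 0x13->0x0c len=6 : 62 02 44 87 9b 1d
query mem[0x0d]=0x02, mem[0x10]=0x9b, mem[0x26]=0x39, mem[0x1f]=0x21

MEM[0x0d,0x10,0x26,0x1f] = 02 9b 39 21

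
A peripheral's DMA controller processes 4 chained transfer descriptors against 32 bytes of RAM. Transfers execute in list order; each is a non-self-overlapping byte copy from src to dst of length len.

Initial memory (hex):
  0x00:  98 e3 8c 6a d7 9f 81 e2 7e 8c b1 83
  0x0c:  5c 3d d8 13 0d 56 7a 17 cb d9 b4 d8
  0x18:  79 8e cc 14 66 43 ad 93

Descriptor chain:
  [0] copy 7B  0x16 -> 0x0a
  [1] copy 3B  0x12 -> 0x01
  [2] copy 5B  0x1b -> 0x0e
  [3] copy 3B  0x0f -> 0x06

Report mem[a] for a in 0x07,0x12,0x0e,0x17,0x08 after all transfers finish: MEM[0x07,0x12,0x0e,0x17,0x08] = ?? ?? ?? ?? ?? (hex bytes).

D0: mem[0x0a..0x10] <- [b4 d8 79 8e cc 14 66]
D1: mem[0x01..0x03] <- [7a 17 cb]
D2: mem[0x0e..0x12] <- [14 66 43 ad 93]
D3: mem[0x06..0x08] <- [66 43 ad]
query mem[0x07]=0x43, mem[0x12]=0x93, mem[0x0e]=0x14, mem[0x17]=0xd8, mem[0x08]=0xad

MEM[0x07,0x12,0x0e,0x17,0x08] = 43 93 14 d8 ad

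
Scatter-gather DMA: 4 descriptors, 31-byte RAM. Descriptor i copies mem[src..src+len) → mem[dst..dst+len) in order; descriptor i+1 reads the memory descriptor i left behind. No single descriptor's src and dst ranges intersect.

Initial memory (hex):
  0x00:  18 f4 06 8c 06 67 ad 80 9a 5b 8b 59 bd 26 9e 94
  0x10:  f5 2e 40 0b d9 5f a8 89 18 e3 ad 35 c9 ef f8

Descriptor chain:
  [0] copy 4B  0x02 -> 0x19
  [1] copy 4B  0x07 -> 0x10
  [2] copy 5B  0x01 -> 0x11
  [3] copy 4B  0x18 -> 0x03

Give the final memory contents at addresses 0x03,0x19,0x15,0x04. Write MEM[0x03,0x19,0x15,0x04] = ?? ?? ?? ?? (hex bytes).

MEM[0x03,0x19,0x15,0x04] = 18 06 67 06

#0 dst[0x19+4] := {0x06,0x8c,0x06,0x67}
#1 dst[0x10+4] := {0x80,0x9a,0x5b,0x8b}
#2 dst[0x11+5] := {0xf4,0x06,0x8c,0x06,0x67}
#3 dst[0x03+4] := {0x18,0x06,0x8c,0x06}
query mem[0x03]=0x18, mem[0x19]=0x06, mem[0x15]=0x67, mem[0x04]=0x06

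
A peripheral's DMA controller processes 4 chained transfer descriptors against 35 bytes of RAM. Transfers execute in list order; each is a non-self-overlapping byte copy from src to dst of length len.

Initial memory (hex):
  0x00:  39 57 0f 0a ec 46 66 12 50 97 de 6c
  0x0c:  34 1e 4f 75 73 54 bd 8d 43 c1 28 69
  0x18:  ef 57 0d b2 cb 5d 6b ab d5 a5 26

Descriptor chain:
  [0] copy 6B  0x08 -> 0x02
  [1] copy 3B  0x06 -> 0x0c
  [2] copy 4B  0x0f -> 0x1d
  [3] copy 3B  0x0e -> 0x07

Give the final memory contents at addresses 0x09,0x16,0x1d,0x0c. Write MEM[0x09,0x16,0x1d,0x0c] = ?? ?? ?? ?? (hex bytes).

MEM[0x09,0x16,0x1d,0x0c] = 73 28 75 34

  after D0: wrote 6B at 0x02 = 5097de6c341e
  after D1: wrote 3B at 0x0c = 341e50
  after D2: wrote 4B at 0x1d = 757354bd
  after D3: wrote 3B at 0x07 = 507573
query mem[0x09]=0x73, mem[0x16]=0x28, mem[0x1d]=0x75, mem[0x0c]=0x34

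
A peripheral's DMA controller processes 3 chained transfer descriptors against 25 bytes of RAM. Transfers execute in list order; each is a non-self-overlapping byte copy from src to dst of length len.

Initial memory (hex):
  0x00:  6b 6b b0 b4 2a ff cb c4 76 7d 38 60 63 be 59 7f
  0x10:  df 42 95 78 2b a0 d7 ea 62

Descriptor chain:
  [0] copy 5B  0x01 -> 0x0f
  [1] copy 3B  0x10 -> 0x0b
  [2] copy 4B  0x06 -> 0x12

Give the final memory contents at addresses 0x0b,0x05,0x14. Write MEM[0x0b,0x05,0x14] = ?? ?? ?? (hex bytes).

MEM[0x0b,0x05,0x14] = b0 ff 76

[0] 0x01->0x0f len=5 : 6b b0 b4 2a ff
[1] 0x10->0x0b len=3 : b0 b4 2a
[2] 0x06->0x12 len=4 : cb c4 76 7d
query mem[0x0b]=0xb0, mem[0x05]=0xff, mem[0x14]=0x76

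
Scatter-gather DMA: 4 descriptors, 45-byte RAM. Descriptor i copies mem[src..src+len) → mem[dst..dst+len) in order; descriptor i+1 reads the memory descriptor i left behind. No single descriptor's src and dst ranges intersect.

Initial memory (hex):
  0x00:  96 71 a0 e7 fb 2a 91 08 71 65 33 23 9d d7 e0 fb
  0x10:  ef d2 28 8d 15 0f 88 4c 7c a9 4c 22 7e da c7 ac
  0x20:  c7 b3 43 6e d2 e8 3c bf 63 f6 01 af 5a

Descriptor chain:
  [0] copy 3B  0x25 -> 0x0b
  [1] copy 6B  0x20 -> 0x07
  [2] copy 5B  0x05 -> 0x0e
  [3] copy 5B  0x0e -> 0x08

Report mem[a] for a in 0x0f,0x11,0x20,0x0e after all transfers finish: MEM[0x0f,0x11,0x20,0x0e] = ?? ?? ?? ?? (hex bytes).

MEM[0x0f,0x11,0x20,0x0e] = 91 b3 c7 2a

#0 dst[0x0b+3] := {0xe8,0x3c,0xbf}
#1 dst[0x07+6] := {0xc7,0xb3,0x43,0x6e,0xd2,0xe8}
#2 dst[0x0e+5] := {0x2a,0x91,0xc7,0xb3,0x43}
#3 dst[0x08+5] := {0x2a,0x91,0xc7,0xb3,0x43}
query mem[0x0f]=0x91, mem[0x11]=0xb3, mem[0x20]=0xc7, mem[0x0e]=0x2a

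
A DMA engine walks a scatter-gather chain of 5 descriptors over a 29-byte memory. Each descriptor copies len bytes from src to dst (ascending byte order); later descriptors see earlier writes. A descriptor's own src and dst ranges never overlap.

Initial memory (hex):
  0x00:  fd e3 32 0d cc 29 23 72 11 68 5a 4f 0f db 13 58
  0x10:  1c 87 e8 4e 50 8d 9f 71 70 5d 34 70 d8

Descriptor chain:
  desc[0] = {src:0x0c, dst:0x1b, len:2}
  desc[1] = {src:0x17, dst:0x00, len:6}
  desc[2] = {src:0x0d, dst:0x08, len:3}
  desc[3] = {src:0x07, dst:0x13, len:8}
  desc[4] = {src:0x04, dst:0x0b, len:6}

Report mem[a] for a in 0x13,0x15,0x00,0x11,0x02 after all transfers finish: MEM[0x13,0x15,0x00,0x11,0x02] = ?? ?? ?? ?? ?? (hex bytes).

#0 dst[0x1b+2] := {0x0f,0xdb}
#1 dst[0x00+6] := {0x71,0x70,0x5d,0x34,0x0f,0xdb}
#2 dst[0x08+3] := {0xdb,0x13,0x58}
#3 dst[0x13+8] := {0x72,0xdb,0x13,0x58,0x4f,0x0f,0xdb,0x13}
#4 dst[0x0b+6] := {0x0f,0xdb,0x23,0x72,0xdb,0x13}
query mem[0x13]=0x72, mem[0x15]=0x13, mem[0x00]=0x71, mem[0x11]=0x87, mem[0x02]=0x5d

MEM[0x13,0x15,0x00,0x11,0x02] = 72 13 71 87 5d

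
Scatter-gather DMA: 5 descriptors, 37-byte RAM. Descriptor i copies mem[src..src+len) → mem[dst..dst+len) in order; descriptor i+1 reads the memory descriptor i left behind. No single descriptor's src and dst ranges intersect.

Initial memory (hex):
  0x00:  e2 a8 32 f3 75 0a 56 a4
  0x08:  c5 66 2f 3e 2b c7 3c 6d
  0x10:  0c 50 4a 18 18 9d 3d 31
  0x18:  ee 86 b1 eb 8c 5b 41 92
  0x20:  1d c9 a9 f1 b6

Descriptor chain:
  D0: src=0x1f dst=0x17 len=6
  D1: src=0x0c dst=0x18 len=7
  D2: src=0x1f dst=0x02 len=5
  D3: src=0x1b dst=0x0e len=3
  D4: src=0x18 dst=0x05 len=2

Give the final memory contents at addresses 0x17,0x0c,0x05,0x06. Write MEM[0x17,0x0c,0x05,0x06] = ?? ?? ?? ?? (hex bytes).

  after D0: wrote 6B at 0x17 = 921dc9a9f1b6
  after D1: wrote 7B at 0x18 = 2bc73c6d0c504a
  after D2: wrote 5B at 0x02 = 921dc9a9f1
  after D3: wrote 3B at 0x0e = 6d0c50
  after D4: wrote 2B at 0x05 = 2bc7
query mem[0x17]=0x92, mem[0x0c]=0x2b, mem[0x05]=0x2b, mem[0x06]=0xc7

MEM[0x17,0x0c,0x05,0x06] = 92 2b 2b c7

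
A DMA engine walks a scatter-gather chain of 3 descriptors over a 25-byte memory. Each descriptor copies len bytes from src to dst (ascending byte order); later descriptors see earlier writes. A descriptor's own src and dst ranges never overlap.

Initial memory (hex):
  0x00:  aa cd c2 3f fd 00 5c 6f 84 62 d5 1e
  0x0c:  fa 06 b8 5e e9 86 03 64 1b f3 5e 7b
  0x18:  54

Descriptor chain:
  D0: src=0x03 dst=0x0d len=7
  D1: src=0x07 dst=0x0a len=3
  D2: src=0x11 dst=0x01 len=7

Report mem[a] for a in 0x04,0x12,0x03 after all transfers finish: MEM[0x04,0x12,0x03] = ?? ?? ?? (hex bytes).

MEM[0x04,0x12,0x03] = 1b 84 62

D0: mem[0x0d..0x13] <- [3f fd 00 5c 6f 84 62]
D1: mem[0x0a..0x0c] <- [6f 84 62]
D2: mem[0x01..0x07] <- [6f 84 62 1b f3 5e 7b]
query mem[0x04]=0x1b, mem[0x12]=0x84, mem[0x03]=0x62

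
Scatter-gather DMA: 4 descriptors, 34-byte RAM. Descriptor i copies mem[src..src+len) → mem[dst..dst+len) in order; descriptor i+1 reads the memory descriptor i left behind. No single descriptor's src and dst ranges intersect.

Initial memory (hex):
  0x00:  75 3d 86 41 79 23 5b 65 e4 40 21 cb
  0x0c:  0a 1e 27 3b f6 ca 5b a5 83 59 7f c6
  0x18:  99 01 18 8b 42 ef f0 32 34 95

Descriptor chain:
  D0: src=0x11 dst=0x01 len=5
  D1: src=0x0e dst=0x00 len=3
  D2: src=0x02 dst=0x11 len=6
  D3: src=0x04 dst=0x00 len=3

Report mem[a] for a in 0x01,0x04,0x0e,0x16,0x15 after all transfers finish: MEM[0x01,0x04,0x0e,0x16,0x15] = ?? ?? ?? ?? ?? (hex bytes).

MEM[0x01,0x04,0x0e,0x16,0x15] = 59 83 27 65 5b

[0] 0x11->0x01 len=5 : ca 5b a5 83 59
[1] 0x0e->0x00 len=3 : 27 3b f6
[2] 0x02->0x11 len=6 : f6 a5 83 59 5b 65
[3] 0x04->0x00 len=3 : 83 59 5b
query mem[0x01]=0x59, mem[0x04]=0x83, mem[0x0e]=0x27, mem[0x16]=0x65, mem[0x15]=0x5b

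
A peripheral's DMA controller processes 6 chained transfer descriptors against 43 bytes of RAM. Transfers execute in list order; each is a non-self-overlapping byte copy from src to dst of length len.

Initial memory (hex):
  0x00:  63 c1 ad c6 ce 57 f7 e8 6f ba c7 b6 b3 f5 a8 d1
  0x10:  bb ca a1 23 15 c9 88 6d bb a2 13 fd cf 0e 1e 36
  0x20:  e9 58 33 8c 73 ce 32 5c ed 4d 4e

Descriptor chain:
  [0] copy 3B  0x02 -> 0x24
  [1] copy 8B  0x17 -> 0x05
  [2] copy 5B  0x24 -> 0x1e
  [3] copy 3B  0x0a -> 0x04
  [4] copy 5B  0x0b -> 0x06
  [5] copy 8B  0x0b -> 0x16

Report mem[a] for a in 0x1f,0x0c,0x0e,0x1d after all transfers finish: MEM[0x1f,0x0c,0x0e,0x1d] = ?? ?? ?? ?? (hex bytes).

#0 dst[0x24+3] := {0xad,0xc6,0xce}
#1 dst[0x05+8] := {0x6d,0xbb,0xa2,0x13,0xfd,0xcf,0x0e,0x1e}
#2 dst[0x1e+5] := {0xad,0xc6,0xce,0x5c,0xed}
#3 dst[0x04+3] := {0xcf,0x0e,0x1e}
#4 dst[0x06+5] := {0x0e,0x1e,0xf5,0xa8,0xd1}
#5 dst[0x16+8] := {0x0e,0x1e,0xf5,0xa8,0xd1,0xbb,0xca,0xa1}
query mem[0x1f]=0xc6, mem[0x0c]=0x1e, mem[0x0e]=0xa8, mem[0x1d]=0xa1

MEM[0x1f,0x0c,0x0e,0x1d] = c6 1e a8 a1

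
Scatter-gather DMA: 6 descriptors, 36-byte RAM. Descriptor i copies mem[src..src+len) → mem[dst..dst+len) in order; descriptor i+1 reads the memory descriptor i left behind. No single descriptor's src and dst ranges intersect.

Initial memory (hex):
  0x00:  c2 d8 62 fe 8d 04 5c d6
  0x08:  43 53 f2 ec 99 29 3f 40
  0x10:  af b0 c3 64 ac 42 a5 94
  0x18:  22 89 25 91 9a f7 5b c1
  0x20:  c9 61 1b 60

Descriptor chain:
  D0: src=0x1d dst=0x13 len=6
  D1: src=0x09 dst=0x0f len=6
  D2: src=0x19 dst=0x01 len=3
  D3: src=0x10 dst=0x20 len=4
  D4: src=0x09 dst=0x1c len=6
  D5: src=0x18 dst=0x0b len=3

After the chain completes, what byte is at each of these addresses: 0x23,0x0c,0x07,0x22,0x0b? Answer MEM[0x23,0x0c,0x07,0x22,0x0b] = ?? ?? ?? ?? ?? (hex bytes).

MEM[0x23,0x0c,0x07,0x22,0x0b] = 29 89 d6 99 1b

#0 dst[0x13+6] := {0xf7,0x5b,0xc1,0xc9,0x61,0x1b}
#1 dst[0x0f+6] := {0x53,0xf2,0xec,0x99,0x29,0x3f}
#2 dst[0x01+3] := {0x89,0x25,0x91}
#3 dst[0x20+4] := {0xf2,0xec,0x99,0x29}
#4 dst[0x1c+6] := {0x53,0xf2,0xec,0x99,0x29,0x3f}
#5 dst[0x0b+3] := {0x1b,0x89,0x25}
query mem[0x23]=0x29, mem[0x0c]=0x89, mem[0x07]=0xd6, mem[0x22]=0x99, mem[0x0b]=0x1b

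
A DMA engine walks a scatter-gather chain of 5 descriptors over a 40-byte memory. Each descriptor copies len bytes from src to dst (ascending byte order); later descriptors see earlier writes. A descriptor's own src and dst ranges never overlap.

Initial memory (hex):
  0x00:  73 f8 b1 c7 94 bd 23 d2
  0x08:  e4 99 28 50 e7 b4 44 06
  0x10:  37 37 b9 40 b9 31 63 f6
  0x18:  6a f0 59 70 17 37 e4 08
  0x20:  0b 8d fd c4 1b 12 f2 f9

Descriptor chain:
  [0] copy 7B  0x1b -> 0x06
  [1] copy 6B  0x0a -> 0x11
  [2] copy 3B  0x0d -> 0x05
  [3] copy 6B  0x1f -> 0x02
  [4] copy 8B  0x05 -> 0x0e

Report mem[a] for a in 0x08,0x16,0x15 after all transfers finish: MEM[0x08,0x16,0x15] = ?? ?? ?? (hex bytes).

MEM[0x08,0x16,0x15] = 37 06 8d

  after D0: wrote 7B at 0x06 = 701737e4080b8d
  after D1: wrote 6B at 0x11 = 080b8db44406
  after D2: wrote 3B at 0x05 = b44406
  after D3: wrote 6B at 0x02 = 080b8dfdc41b
  after D4: wrote 8B at 0x0e = fdc41b37e4080b8d
query mem[0x08]=0x37, mem[0x16]=0x06, mem[0x15]=0x8d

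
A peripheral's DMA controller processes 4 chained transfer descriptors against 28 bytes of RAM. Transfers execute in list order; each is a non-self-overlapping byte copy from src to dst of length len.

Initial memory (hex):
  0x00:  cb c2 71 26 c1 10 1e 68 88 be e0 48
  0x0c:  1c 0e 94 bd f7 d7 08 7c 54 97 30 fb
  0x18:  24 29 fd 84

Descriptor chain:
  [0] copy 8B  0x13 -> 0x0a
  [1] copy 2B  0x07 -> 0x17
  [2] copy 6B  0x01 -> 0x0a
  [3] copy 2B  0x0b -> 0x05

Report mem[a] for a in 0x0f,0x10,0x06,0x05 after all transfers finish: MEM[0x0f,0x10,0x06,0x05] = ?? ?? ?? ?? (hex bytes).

MEM[0x0f,0x10,0x06,0x05] = 1e 29 26 71

#0 dst[0x0a+8] := {0x7c,0x54,0x97,0x30,0xfb,0x24,0x29,0xfd}
#1 dst[0x17+2] := {0x68,0x88}
#2 dst[0x0a+6] := {0xc2,0x71,0x26,0xc1,0x10,0x1e}
#3 dst[0x05+2] := {0x71,0x26}
query mem[0x0f]=0x1e, mem[0x10]=0x29, mem[0x06]=0x26, mem[0x05]=0x71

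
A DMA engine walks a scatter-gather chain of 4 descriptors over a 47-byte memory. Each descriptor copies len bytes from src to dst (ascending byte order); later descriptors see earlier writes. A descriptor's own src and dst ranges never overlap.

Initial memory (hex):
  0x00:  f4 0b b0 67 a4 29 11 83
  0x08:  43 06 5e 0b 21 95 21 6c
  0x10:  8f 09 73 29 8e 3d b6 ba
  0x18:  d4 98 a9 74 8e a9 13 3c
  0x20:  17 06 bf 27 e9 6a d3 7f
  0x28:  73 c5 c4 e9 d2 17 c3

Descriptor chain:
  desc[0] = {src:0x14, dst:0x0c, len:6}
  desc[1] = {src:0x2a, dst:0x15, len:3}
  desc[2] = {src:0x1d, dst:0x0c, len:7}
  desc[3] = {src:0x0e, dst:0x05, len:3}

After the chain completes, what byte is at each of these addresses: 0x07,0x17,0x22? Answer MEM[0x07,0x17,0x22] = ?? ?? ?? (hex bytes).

#0 dst[0x0c+6] := {0x8e,0x3d,0xb6,0xba,0xd4,0x98}
#1 dst[0x15+3] := {0xc4,0xe9,0xd2}
#2 dst[0x0c+7] := {0xa9,0x13,0x3c,0x17,0x06,0xbf,0x27}
#3 dst[0x05+3] := {0x3c,0x17,0x06}
query mem[0x07]=0x06, mem[0x17]=0xd2, mem[0x22]=0xbf

MEM[0x07,0x17,0x22] = 06 d2 bf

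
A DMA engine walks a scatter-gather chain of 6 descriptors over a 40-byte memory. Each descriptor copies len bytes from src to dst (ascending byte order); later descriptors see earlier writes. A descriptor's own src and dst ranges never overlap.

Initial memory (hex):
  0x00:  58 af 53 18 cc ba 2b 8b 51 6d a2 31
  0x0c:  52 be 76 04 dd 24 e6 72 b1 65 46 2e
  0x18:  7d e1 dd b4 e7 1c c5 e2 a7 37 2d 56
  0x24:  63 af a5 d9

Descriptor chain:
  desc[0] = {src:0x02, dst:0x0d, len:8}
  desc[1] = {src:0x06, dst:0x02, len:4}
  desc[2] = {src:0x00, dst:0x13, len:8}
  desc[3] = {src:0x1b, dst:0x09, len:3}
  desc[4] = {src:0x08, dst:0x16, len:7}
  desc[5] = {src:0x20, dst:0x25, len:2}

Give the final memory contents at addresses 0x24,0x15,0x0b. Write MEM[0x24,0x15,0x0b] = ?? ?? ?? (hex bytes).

MEM[0x24,0x15,0x0b] = 63 2b 1c

D0: mem[0x0d..0x14] <- [53 18 cc ba 2b 8b 51 6d]
D1: mem[0x02..0x05] <- [2b 8b 51 6d]
D2: mem[0x13..0x1a] <- [58 af 2b 8b 51 6d 2b 8b]
D3: mem[0x09..0x0b] <- [b4 e7 1c]
D4: mem[0x16..0x1c] <- [51 b4 e7 1c 52 53 18]
D5: mem[0x25..0x26] <- [a7 37]
query mem[0x24]=0x63, mem[0x15]=0x2b, mem[0x0b]=0x1c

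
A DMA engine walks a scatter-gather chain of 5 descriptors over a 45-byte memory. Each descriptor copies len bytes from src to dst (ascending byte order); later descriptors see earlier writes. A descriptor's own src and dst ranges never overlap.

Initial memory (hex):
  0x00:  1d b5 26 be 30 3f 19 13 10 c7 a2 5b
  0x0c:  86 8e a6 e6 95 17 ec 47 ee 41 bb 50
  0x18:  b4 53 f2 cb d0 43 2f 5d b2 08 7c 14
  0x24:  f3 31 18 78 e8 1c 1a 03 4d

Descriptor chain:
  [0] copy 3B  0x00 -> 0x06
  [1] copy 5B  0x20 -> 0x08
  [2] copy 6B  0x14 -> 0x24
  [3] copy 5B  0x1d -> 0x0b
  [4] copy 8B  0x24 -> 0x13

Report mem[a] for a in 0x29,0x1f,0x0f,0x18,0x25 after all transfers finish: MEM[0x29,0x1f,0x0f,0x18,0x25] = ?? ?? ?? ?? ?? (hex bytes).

  after D0: wrote 3B at 0x06 = 1db526
  after D1: wrote 5B at 0x08 = b2087c14f3
  after D2: wrote 6B at 0x24 = ee41bb50b453
  after D3: wrote 5B at 0x0b = 432f5db208
  after D4: wrote 8B at 0x13 = ee41bb50b4531a03
query mem[0x29]=0x53, mem[0x1f]=0x5d, mem[0x0f]=0x08, mem[0x18]=0x53, mem[0x25]=0x41

MEM[0x29,0x1f,0x0f,0x18,0x25] = 53 5d 08 53 41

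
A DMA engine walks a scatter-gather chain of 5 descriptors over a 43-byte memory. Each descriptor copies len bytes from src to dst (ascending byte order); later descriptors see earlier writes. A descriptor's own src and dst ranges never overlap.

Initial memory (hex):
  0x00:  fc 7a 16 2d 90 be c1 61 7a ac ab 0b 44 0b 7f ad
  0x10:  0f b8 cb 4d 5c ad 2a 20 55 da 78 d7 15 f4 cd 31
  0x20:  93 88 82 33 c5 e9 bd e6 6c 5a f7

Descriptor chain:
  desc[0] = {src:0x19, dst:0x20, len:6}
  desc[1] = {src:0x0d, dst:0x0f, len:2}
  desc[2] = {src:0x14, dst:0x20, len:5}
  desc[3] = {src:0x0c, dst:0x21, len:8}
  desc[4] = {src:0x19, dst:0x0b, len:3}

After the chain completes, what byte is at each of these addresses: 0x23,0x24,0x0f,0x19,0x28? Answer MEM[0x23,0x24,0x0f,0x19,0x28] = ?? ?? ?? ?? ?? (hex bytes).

MEM[0x23,0x24,0x0f,0x19,0x28] = 7f 0b 0b da 4d

D0: mem[0x20..0x25] <- [da 78 d7 15 f4 cd]
D1: mem[0x0f..0x10] <- [0b 7f]
D2: mem[0x20..0x24] <- [5c ad 2a 20 55]
D3: mem[0x21..0x28] <- [44 0b 7f 0b 7f b8 cb 4d]
D4: mem[0x0b..0x0d] <- [da 78 d7]
query mem[0x23]=0x7f, mem[0x24]=0x0b, mem[0x0f]=0x0b, mem[0x19]=0xda, mem[0x28]=0x4d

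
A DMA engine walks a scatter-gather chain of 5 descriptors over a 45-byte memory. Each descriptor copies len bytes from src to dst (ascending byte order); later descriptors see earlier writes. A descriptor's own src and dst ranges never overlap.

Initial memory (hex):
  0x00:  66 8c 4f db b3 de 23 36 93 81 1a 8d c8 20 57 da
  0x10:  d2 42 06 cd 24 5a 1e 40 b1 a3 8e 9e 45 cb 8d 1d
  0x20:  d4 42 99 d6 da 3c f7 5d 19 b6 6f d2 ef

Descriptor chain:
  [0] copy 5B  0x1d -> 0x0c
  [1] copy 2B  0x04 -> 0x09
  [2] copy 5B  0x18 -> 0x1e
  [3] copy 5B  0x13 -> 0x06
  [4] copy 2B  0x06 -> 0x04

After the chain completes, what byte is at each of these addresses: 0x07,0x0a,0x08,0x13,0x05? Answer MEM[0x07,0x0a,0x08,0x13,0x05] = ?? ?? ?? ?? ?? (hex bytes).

[0] 0x1d->0x0c len=5 : cb 8d 1d d4 42
[1] 0x04->0x09 len=2 : b3 de
[2] 0x18->0x1e len=5 : b1 a3 8e 9e 45
[3] 0x13->0x06 len=5 : cd 24 5a 1e 40
[4] 0x06->0x04 len=2 : cd 24
query mem[0x07]=0x24, mem[0x0a]=0x40, mem[0x08]=0x5a, mem[0x13]=0xcd, mem[0x05]=0x24

MEM[0x07,0x0a,0x08,0x13,0x05] = 24 40 5a cd 24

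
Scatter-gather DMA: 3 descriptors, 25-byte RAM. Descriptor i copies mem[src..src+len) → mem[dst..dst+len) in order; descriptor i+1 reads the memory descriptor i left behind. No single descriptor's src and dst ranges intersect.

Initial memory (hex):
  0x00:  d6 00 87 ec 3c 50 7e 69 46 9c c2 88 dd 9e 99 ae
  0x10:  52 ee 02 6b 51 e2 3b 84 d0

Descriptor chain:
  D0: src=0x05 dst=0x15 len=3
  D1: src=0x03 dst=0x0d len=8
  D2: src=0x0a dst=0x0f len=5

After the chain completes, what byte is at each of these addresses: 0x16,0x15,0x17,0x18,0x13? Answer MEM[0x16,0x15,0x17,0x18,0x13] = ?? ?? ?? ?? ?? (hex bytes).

MEM[0x16,0x15,0x17,0x18,0x13] = 7e 50 69 d0 3c

[0] 0x05->0x15 len=3 : 50 7e 69
[1] 0x03->0x0d len=8 : ec 3c 50 7e 69 46 9c c2
[2] 0x0a->0x0f len=5 : c2 88 dd ec 3c
query mem[0x16]=0x7e, mem[0x15]=0x50, mem[0x17]=0x69, mem[0x18]=0xd0, mem[0x13]=0x3c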